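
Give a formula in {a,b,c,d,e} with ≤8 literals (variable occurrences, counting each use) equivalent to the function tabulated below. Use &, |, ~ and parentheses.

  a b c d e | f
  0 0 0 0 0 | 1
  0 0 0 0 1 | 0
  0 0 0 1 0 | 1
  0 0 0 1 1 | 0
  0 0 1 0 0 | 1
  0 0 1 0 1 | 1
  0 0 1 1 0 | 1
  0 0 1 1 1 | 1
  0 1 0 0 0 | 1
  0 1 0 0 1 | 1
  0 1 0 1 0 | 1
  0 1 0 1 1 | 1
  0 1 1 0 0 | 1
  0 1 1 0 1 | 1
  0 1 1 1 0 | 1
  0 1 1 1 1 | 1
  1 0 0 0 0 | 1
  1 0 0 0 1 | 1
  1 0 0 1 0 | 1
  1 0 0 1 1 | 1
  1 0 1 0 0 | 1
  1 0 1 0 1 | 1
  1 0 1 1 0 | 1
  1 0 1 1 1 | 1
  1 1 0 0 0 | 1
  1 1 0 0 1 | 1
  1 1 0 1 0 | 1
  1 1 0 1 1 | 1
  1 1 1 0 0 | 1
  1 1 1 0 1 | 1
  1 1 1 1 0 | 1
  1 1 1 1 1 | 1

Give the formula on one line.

(((a | ~e) | b) | (c | b))

  ~e = 10101010101010101010101010101010
  (a | ~e) = 10101010101010101111111111111111
  ((a | ~e) | b) = 10101010111111111111111111111111
  (c | b) = 00001111111111110000111111111111
  (((a | ~e) | b) | (c | b)) = 10101111111111111111111111111111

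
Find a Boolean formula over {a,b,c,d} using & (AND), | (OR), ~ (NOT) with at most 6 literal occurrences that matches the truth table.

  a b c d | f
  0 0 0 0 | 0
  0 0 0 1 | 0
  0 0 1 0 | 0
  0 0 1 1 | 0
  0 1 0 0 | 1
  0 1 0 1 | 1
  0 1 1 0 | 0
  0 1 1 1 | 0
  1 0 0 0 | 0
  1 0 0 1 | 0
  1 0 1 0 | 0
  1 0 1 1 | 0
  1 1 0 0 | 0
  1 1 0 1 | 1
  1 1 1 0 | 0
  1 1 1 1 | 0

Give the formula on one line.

  ~a = 1111111100000000
  (d | ~a) = 1111111101010101
  ((d | ~a) & b) = 0000111100000101
  ~c = 1100110011001100
  (((d | ~a) & b) & ~c) = 0000110000000100

(((d | ~a) & b) & ~c)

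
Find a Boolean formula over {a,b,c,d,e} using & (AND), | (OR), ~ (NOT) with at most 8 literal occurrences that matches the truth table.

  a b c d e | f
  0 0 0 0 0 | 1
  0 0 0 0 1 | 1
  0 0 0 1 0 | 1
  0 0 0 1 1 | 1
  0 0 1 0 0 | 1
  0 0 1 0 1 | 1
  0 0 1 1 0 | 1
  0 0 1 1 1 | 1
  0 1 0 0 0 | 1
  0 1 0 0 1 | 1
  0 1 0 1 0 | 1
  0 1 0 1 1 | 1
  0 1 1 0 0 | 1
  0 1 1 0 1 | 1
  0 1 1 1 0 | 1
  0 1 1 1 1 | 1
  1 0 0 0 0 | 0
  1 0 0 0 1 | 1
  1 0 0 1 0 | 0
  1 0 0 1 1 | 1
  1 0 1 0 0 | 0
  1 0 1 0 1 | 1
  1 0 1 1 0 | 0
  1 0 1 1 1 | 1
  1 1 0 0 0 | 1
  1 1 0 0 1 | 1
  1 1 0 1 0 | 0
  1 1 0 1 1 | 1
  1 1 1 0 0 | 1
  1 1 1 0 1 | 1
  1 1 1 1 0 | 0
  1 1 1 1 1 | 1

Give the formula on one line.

((e | ~a) | (~d & (b & a)))

  ~a = 11111111111111110000000000000000
  (e | ~a) = 11111111111111110101010101010101
  ~d = 11001100110011001100110011001100
  (b & a) = 00000000000000000000000011111111
  (~d & (b & a)) = 00000000000000000000000011001100
  ((e | ~a) | (~d & (b & a))) = 11111111111111110101010111011101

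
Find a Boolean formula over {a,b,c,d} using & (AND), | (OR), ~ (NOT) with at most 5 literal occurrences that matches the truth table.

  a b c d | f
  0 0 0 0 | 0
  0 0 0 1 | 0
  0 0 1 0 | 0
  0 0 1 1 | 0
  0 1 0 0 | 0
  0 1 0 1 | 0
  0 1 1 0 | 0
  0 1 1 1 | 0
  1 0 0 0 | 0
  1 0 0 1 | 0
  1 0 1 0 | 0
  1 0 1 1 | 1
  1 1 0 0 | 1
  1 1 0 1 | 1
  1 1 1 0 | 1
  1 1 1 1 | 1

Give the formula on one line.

  (c & d) = 0001000100010001
  ((c & d) | b) = 0001111100011111
  (a & ((c & d) | b)) = 0000000000011111

(a & ((c & d) | b))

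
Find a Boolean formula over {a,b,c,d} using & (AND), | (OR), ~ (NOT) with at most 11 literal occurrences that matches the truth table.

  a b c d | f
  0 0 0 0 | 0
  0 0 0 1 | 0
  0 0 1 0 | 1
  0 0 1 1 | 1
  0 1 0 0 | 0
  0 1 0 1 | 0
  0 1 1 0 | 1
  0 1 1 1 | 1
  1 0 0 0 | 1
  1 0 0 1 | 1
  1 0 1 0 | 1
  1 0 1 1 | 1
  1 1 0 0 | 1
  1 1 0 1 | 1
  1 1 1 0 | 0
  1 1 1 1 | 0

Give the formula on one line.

((a | c) & (((~c & ~b) | ~a) | (~b | ((d & ~b) | ~c))))

  (a | c) = 0011001111111111
  ~c = 1100110011001100
  ~b = 1111000011110000
  (~c & ~b) = 1100000011000000
  ~a = 1111111100000000
  ((~c & ~b) | ~a) = 1111111111000000
  (d & ~b) = 0101000001010000
  ((d & ~b) | ~c) = 1101110011011100
  (~b | ((d & ~b) | ~c)) = 1111110011111100
  (((~c & ~b) | ~a) | (~b | ((d & ~b) | ~c))) = 1111111111111100
  ((a | c) & (((~c & ~b) | ~a) | (~b | ((d & ~b) | ~c)))) = 0011001111111100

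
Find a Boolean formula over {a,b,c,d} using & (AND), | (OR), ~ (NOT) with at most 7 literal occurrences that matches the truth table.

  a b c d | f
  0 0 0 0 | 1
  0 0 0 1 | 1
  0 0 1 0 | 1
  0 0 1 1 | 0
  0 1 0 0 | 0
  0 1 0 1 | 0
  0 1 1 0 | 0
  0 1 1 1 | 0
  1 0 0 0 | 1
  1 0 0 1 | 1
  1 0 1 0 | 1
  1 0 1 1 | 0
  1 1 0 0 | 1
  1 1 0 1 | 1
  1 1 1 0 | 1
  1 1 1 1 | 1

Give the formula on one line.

  ~d = 1010101010101010
  ~c = 1100110011001100
  (~d | ~c) = 1110111011101110
  (b | (~d | ~c)) = 1110111111101111
  ~b = 1111000011110000
  (a | ~b) = 1111000011111111
  ((b | (~d | ~c)) & (a | ~b)) = 1110000011101111

((b | (~d | ~c)) & (a | ~b))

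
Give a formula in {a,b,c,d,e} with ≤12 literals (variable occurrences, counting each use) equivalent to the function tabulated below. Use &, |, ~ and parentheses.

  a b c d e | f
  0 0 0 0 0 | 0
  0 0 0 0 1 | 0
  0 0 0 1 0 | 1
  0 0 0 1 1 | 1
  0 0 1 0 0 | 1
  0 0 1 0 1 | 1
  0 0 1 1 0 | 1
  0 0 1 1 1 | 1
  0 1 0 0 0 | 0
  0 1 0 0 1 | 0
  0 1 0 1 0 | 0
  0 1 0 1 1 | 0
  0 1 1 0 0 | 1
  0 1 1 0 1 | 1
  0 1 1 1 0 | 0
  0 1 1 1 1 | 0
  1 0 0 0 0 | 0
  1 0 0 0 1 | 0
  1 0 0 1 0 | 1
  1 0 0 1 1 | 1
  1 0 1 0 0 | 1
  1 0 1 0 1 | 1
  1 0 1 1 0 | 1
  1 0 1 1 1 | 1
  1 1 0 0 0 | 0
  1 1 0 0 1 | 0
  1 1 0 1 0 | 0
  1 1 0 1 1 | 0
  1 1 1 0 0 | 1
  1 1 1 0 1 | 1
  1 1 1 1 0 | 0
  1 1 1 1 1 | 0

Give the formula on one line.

  ~d = 11001100110011001100110011001100
  (b & a) = 00000000000000000000000011111111
  ~a = 11111111111111110000000000000000
  (c & ~a) = 00001111000011110000000000000000
  ((c & ~a) | ~d) = 11001111110011111100110011001100
  ((b & a) & ((c & ~a) | ~d)) = 00000000000000000000000011001100
  ~b = 11111111000000001111111100000000
  (((b & a) & ((c & ~a) | ~d)) | ~b) = 11111111000000001111111111001100
  (~d | (((b & a) & ((c & ~a) | ~d)) | ~b)) = 11111111110011001111111111001100
  (c | d) = 00111111001111110011111100111111
  ((~d | (((b & a) & ((c & ~a) | ~d)) | ~b)) & (c | d)) = 00111111000011000011111100001100

((~d | (((b & a) & ((c & ~a) | ~d)) | ~b)) & (c | d))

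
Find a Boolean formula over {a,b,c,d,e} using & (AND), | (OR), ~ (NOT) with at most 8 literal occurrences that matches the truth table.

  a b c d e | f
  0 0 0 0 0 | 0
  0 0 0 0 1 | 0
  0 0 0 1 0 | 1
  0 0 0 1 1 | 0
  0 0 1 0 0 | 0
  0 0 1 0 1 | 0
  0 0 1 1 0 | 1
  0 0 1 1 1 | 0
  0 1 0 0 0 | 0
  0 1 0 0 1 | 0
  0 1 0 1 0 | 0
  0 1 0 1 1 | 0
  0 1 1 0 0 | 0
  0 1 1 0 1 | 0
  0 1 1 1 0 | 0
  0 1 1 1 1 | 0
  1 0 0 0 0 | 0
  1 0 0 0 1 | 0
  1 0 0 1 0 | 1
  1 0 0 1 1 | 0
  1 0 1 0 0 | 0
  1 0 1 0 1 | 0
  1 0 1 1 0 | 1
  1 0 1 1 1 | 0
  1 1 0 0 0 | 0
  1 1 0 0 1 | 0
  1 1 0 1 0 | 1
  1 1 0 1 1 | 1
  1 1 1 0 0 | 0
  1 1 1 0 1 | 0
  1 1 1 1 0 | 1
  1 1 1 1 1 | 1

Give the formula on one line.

  ~b = 11111111000000001111111100000000
  (a | ~b) = 11111111000000001111111111111111
  ~e = 10101010101010101010101010101010
  (~e | b) = 10101010111111111010101011111111
  ((a | ~b) & (~e | b)) = 10101010000000001010101011111111
  (d & ((a | ~b) & (~e | b))) = 00100010000000000010001000110011

(d & ((a | ~b) & (~e | b)))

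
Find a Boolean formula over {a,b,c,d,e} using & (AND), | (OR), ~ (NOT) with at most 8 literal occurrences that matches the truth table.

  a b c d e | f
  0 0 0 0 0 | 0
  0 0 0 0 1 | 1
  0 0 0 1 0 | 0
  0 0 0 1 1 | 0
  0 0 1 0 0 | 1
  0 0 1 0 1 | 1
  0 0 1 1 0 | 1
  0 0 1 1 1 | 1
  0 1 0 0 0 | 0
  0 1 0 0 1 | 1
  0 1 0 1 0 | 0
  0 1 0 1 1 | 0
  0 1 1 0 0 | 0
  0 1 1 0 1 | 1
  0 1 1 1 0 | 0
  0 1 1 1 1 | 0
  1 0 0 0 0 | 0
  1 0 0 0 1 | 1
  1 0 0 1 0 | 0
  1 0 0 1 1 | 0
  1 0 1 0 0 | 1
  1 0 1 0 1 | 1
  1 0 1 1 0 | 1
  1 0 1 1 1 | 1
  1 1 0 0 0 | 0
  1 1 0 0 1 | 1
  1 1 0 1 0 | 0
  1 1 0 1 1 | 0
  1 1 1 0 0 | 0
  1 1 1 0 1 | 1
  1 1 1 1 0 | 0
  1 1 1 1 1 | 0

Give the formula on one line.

((e & ~d) | ((b | c) & ~b))

  ~d = 11001100110011001100110011001100
  (e & ~d) = 01000100010001000100010001000100
  (b | c) = 00001111111111110000111111111111
  ~b = 11111111000000001111111100000000
  ((b | c) & ~b) = 00001111000000000000111100000000
  ((e & ~d) | ((b | c) & ~b)) = 01001111010001000100111101000100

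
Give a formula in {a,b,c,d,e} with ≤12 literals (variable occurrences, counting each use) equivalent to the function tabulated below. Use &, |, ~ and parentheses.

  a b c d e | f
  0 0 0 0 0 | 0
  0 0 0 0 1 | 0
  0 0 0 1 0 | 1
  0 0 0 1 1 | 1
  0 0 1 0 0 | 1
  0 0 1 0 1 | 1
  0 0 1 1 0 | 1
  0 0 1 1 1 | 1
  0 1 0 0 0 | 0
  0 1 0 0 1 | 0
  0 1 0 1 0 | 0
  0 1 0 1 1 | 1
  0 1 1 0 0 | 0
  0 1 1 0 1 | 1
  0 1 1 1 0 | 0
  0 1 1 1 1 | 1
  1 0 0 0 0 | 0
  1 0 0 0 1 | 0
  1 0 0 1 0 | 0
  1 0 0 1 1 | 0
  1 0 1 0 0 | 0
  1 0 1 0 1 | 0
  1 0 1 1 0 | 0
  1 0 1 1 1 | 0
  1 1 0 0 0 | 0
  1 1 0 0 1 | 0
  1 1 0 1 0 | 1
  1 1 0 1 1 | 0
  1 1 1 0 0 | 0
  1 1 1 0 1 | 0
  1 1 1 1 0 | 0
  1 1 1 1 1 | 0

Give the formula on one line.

((((e | ~b) & ~a) | (~c & ((a & b) & ~e))) & (d | c))

  ~b = 11111111000000001111111100000000
  (e | ~b) = 11111111010101011111111101010101
  ~a = 11111111111111110000000000000000
  ((e | ~b) & ~a) = 11111111010101010000000000000000
  ~c = 11110000111100001111000011110000
  (a & b) = 00000000000000000000000011111111
  ~e = 10101010101010101010101010101010
  ((a & b) & ~e) = 00000000000000000000000010101010
  (~c & ((a & b) & ~e)) = 00000000000000000000000010100000
  (((e | ~b) & ~a) | (~c & ((a & b) & ~e))) = 11111111010101010000000010100000
  (d | c) = 00111111001111110011111100111111
  ((((e | ~b) & ~a) | (~c & ((a & b) & ~e))) & (d | c)) = 00111111000101010000000000100000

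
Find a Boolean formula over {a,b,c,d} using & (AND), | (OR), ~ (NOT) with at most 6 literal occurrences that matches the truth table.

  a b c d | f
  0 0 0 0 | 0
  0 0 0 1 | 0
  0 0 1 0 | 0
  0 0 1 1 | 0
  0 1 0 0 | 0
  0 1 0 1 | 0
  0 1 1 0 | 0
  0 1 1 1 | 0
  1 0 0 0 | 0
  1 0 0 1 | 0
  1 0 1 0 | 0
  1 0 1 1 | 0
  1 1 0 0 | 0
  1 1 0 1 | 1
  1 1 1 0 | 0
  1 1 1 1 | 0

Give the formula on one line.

  ~c = 1100110011001100
  (c | b) = 0011111100111111
  (a & (c | b)) = 0000000000111111
  (b & (a & (c | b))) = 0000000000001111
  ((b & (a & (c | b))) & d) = 0000000000000101
  (~c & ((b & (a & (c | b))) & d)) = 0000000000000100

(~c & ((b & (a & (c | b))) & d))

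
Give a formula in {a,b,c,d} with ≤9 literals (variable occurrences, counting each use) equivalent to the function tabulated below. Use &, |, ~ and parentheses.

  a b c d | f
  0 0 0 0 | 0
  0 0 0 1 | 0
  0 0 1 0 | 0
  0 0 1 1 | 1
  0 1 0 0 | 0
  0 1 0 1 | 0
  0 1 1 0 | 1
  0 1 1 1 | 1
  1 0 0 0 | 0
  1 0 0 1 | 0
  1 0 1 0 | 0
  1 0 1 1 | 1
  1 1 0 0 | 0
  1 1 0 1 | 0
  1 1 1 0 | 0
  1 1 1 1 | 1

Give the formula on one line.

  ~a = 1111111100000000
  (b & ~a) = 0000111100000000
  ~b = 1111000011110000
  ((b & ~a) | ~b) = 1111111111110000
  (b & c) = 0000001100000011
  (((b & ~a) | ~b) & (b & c)) = 0000001100000000
  ~c = 1100110011001100
  (d | ~c) = 1101110111011101
  ((((b & ~a) | ~b) & (b & c)) | (d | ~c)) = 1101111111011101
  (((((b & ~a) | ~b) & (b & c)) | (d | ~c)) & c) = 0001001100010001

(((((b & ~a) | ~b) & (b & c)) | (d | ~c)) & c)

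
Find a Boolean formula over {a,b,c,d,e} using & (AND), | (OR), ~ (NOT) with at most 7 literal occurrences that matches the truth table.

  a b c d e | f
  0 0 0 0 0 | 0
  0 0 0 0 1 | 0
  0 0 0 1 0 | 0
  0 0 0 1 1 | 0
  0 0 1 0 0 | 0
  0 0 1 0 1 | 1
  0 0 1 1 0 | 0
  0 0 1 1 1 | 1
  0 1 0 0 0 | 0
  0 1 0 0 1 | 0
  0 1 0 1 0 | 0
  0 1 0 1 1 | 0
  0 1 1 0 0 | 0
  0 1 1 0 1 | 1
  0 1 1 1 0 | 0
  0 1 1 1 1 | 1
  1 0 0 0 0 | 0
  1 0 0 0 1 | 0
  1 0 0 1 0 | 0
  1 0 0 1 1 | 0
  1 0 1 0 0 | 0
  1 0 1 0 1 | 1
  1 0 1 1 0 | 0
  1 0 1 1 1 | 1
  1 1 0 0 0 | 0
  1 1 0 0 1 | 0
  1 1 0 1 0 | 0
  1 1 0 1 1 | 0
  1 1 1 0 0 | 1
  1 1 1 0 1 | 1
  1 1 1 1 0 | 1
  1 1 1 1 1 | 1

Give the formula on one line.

  (b | e) = 01010101111111110101010111111111
  (e | a) = 01010101010101011111111111111111
  (c & (e | a)) = 00000101000001010000111100001111
  ((b | e) & (c & (e | a))) = 00000101000001010000010100001111

((b | e) & (c & (e | a)))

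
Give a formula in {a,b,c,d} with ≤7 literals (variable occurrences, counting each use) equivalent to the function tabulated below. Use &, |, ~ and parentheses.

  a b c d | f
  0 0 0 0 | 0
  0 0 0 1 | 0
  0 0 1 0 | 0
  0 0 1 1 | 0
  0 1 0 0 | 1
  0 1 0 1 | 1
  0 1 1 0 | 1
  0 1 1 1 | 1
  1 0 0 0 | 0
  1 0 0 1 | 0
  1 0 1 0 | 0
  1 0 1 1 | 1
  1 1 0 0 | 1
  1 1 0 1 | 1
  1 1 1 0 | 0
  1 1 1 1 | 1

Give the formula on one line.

  ~c = 1100110011001100
  (d & a) = 0000000001010101
  (~c | (d & a)) = 1100110011011101
  (c & (~c | (d & a))) = 0000000000010001
  ~a = 1111111100000000
  (~a | ~c) = 1111111111001100
  ((~a | ~c) & b) = 0000111100001100
  ((c & (~c | (d & a))) | ((~a | ~c) & b)) = 0000111100011101

((c & (~c | (d & a))) | ((~a | ~c) & b))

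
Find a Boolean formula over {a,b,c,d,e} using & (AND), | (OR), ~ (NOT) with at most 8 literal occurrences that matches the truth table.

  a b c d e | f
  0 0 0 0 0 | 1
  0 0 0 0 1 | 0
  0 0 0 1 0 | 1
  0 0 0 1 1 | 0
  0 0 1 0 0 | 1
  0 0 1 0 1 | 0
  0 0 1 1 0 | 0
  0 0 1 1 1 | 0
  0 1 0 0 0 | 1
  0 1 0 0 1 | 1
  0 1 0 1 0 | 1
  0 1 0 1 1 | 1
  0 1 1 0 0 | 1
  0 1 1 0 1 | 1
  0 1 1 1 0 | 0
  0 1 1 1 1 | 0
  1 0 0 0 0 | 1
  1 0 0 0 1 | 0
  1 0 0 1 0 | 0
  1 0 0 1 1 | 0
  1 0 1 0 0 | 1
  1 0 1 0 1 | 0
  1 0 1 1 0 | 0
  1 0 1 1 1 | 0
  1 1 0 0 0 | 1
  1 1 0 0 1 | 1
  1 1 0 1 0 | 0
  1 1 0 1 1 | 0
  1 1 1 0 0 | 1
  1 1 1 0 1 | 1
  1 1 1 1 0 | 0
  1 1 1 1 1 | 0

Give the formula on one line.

((b | ~e) & (~d | (~c & ~a)))

  ~e = 10101010101010101010101010101010
  (b | ~e) = 10101010111111111010101011111111
  ~d = 11001100110011001100110011001100
  ~c = 11110000111100001111000011110000
  ~a = 11111111111111110000000000000000
  (~c & ~a) = 11110000111100000000000000000000
  (~d | (~c & ~a)) = 11111100111111001100110011001100
  ((b | ~e) & (~d | (~c & ~a))) = 10101000111111001000100011001100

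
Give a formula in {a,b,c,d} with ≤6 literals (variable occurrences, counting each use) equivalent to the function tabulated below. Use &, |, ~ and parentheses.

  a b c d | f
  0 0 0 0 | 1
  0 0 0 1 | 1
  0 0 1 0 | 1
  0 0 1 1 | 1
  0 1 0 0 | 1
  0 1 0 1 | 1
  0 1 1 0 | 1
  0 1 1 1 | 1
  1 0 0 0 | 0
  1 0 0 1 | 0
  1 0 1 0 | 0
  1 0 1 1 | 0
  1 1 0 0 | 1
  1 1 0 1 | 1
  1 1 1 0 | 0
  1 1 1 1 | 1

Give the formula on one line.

  ~a = 1111111100000000
  (b & d) = 0000010100000101
  (~a | (b & d)) = 1111111100000101
  ~c = 1100110011001100
  (~c & b) = 0000110000001100
  ((~a | (b & d)) | (~c & b)) = 1111111100001101

((~a | (b & d)) | (~c & b))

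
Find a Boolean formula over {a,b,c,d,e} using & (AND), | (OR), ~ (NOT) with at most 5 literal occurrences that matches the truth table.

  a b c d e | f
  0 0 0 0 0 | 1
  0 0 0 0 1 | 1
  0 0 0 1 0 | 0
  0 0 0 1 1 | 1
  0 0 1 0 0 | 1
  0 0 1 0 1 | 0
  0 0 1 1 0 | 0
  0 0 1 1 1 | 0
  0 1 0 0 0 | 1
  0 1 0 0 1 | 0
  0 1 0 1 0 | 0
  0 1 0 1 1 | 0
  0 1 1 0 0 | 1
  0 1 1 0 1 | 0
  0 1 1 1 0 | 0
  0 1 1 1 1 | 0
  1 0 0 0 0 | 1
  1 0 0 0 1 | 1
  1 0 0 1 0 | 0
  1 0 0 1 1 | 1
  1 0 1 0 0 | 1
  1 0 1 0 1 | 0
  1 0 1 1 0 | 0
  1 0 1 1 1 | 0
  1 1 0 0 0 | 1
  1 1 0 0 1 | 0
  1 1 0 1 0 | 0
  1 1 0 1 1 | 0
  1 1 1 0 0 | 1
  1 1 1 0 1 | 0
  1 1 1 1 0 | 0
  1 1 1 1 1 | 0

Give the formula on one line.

  ~b = 11111111000000001111111100000000
  ~c = 11110000111100001111000011110000
  (~c & e) = 01010000010100000101000001010000
  (~b & (~c & e)) = 01010000000000000101000000000000
  ~e = 10101010101010101010101010101010
  ~d = 11001100110011001100110011001100
  (~e & ~d) = 10001000100010001000100010001000
  ((~b & (~c & e)) | (~e & ~d)) = 11011000100010001101100010001000

((~b & (~c & e)) | (~e & ~d))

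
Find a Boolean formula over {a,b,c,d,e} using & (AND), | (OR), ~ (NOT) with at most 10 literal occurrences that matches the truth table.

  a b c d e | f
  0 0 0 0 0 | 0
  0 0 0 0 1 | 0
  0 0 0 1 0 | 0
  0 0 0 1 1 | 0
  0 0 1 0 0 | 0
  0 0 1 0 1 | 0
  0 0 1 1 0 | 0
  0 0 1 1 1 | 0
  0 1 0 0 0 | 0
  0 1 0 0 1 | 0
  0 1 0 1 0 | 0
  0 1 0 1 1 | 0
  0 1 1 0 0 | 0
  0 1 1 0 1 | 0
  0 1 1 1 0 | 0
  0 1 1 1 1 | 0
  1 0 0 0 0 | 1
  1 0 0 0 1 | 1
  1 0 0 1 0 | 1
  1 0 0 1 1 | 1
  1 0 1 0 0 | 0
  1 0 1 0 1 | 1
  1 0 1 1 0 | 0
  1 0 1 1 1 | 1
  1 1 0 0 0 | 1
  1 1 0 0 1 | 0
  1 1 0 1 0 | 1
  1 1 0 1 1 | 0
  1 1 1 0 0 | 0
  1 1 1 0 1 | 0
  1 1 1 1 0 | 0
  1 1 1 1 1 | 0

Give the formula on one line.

((((e & ~b) & a) | (~a | (~c & ~e))) & a)

  ~b = 11111111000000001111111100000000
  (e & ~b) = 01010101000000000101010100000000
  ((e & ~b) & a) = 00000000000000000101010100000000
  ~a = 11111111111111110000000000000000
  ~c = 11110000111100001111000011110000
  ~e = 10101010101010101010101010101010
  (~c & ~e) = 10100000101000001010000010100000
  (~a | (~c & ~e)) = 11111111111111111010000010100000
  (((e & ~b) & a) | (~a | (~c & ~e))) = 11111111111111111111010110100000
  ((((e & ~b) & a) | (~a | (~c & ~e))) & a) = 00000000000000001111010110100000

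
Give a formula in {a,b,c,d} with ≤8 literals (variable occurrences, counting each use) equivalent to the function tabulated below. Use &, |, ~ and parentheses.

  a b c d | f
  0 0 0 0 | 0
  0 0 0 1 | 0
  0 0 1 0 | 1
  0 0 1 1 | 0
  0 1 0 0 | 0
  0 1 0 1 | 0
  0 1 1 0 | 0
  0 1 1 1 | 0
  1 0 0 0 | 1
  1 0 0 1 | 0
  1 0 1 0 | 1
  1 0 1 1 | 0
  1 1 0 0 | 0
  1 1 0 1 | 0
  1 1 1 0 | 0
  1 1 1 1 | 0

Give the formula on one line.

  ~b = 1111000011110000
  ~d = 1010101010101010
  (~b & ~d) = 1010000010100000
  (c | d) = 0111011101110111
  ((c | d) | a) = 0111011111111111
  ((~b & ~d) & ((c | d) | a)) = 0010000010100000

((~b & ~d) & ((c | d) | a))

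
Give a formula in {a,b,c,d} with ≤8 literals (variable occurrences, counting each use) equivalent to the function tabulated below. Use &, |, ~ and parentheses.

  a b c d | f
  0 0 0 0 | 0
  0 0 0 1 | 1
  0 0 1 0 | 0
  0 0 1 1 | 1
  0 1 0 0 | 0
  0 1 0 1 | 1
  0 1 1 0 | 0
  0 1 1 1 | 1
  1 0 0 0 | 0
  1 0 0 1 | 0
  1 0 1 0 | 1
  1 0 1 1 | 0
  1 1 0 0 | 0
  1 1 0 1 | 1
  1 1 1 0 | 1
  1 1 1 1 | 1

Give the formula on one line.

  (d | a) = 0101010111111111
  ~d = 1010101010101010
  (c & ~d) = 0010001000100010
  ((d | a) & (c & ~d)) = 0000000000100010
  ~a = 1111111100000000
  (b | ~a) = 1111111100001111
  ((b | ~a) & d) = 0101010100000101
  (((d | a) & (c & ~d)) | ((b | ~a) & d)) = 0101010100100111

(((d | a) & (c & ~d)) | ((b | ~a) & d))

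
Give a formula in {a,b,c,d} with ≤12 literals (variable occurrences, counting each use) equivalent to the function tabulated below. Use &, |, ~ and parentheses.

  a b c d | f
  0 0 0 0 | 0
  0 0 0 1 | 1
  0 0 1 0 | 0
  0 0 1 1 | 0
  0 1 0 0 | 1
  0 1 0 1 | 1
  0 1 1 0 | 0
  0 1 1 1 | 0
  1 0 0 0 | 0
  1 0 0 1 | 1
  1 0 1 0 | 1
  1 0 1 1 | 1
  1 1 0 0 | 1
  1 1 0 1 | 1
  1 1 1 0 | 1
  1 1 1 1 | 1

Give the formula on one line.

((a | ~c) & (((((~b | ~d) & d) | c) | d) | (~d & b)))

  ~c = 1100110011001100
  (a | ~c) = 1100110011111111
  ~b = 1111000011110000
  ~d = 1010101010101010
  (~b | ~d) = 1111101011111010
  ((~b | ~d) & d) = 0101000001010000
  (((~b | ~d) & d) | c) = 0111001101110011
  ((((~b | ~d) & d) | c) | d) = 0111011101110111
  (~d & b) = 0000101000001010
  (((((~b | ~d) & d) | c) | d) | (~d & b)) = 0111111101111111
  ((a | ~c) & (((((~b | ~d) & d) | c) | d) | (~d & b))) = 0100110001111111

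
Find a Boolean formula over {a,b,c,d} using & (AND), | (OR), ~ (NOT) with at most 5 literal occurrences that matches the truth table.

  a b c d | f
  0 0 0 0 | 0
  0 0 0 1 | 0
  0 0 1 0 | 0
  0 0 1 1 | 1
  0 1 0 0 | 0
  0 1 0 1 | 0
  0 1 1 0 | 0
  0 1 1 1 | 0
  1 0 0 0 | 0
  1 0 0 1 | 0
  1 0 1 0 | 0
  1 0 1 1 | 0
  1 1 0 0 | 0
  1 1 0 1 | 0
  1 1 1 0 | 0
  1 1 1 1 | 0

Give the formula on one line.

  (a | d) = 0101010111111111
  ~b = 1111000011110000
  ((a | d) & ~b) = 0101000011110000
  ~a = 1111111100000000
  (c & ~a) = 0011001100000000
  (((a | d) & ~b) & (c & ~a)) = 0001000000000000

(((a | d) & ~b) & (c & ~a))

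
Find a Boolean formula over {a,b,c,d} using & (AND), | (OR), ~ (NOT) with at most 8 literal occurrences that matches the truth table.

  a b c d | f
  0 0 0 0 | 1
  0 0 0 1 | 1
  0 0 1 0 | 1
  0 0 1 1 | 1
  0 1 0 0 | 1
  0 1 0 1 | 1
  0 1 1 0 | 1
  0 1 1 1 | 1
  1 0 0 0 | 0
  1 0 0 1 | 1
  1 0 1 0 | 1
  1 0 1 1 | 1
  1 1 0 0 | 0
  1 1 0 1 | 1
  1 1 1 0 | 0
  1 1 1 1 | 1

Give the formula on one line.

(((d | (c & ~b)) & a) | (d | ~a))

  ~b = 1111000011110000
  (c & ~b) = 0011000000110000
  (d | (c & ~b)) = 0111010101110101
  ((d | (c & ~b)) & a) = 0000000001110101
  ~a = 1111111100000000
  (d | ~a) = 1111111101010101
  (((d | (c & ~b)) & a) | (d | ~a)) = 1111111101110101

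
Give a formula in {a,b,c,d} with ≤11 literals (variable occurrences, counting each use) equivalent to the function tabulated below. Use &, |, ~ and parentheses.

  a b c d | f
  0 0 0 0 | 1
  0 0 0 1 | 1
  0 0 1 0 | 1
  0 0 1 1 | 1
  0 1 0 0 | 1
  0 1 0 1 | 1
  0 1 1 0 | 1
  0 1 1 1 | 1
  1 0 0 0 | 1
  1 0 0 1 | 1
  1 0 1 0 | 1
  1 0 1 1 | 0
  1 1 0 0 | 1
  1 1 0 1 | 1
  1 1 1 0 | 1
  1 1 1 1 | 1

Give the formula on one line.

  ~d = 1010101010101010
  ~c = 1100110011001100
  (~c | ~d) = 1110111011101110
  ((~c | ~d) & a) = 0000000011101110
  ~a = 1111111100000000
  ~b = 1111000011110000
  (c | ~b) = 1111001111110011
  (~a & (c | ~b)) = 1111001100000000
  ((~a & (c | ~b)) | b) = 1111111100001111
  (((~c | ~d) & a) | ((~a & (c | ~b)) | b)) = 1111111111101111
  ((((~c | ~d) & a) | ((~a & (c | ~b)) | b)) & d) = 0101010101000101
  (~d | ((((~c | ~d) & a) | ((~a & (c | ~b)) | b)) & d)) = 1111111111101111

(~d | ((((~c | ~d) & a) | ((~a & (c | ~b)) | b)) & d))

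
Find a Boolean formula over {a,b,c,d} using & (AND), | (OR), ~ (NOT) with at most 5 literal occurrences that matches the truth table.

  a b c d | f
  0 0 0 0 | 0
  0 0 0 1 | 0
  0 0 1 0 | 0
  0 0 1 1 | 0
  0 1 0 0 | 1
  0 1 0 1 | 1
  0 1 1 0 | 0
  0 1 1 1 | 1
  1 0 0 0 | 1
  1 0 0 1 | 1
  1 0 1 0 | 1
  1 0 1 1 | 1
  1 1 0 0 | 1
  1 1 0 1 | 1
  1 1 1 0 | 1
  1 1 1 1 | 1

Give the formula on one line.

  ~c = 1100110011001100
  (~c | d) = 1101110111011101
  ((~c | d) & b) = 0000110100001101
  (((~c | d) & b) | a) = 0000110111111111

(((~c | d) & b) | a)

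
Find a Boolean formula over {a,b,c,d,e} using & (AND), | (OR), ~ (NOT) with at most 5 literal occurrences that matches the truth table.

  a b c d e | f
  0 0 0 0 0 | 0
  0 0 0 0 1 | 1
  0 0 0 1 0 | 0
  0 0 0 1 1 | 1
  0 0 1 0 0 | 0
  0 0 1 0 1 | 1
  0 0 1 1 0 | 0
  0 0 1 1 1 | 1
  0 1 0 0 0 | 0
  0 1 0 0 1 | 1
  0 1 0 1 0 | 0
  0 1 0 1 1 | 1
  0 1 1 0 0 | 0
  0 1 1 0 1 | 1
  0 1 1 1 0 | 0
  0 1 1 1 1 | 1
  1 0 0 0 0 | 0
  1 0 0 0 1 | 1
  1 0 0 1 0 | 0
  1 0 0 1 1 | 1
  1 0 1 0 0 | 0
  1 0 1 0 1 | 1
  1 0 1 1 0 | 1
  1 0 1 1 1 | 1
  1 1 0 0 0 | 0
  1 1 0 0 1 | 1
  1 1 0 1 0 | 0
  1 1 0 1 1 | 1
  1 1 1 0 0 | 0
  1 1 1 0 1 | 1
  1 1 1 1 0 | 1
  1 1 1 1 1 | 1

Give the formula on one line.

  (c & d) = 00000011000000110000001100000011
  (a & (c & d)) = 00000000000000000000001100000011
  ((a & (c & d)) | e) = 01010101010101010101011101010111

((a & (c & d)) | e)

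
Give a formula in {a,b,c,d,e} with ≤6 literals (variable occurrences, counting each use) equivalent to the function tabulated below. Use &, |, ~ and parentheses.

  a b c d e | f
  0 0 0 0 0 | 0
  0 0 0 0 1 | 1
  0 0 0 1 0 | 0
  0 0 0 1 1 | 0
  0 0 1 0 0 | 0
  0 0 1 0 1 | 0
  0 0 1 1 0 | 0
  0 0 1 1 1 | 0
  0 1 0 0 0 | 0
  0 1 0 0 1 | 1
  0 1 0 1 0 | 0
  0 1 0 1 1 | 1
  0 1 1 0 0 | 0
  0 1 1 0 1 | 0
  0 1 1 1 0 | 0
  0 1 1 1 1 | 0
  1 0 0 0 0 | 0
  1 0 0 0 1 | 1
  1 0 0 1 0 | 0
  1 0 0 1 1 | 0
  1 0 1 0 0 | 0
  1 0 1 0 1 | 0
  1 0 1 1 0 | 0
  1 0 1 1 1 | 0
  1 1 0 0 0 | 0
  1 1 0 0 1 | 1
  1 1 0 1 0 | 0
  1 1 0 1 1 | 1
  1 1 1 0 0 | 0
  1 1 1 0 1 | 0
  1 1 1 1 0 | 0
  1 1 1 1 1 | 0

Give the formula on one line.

(e & ((~c | ~e) & (~d | b)))

  ~c = 11110000111100001111000011110000
  ~e = 10101010101010101010101010101010
  (~c | ~e) = 11111010111110101111101011111010
  ~d = 11001100110011001100110011001100
  (~d | b) = 11001100111111111100110011111111
  ((~c | ~e) & (~d | b)) = 11001000111110101100100011111010
  (e & ((~c | ~e) & (~d | b))) = 01000000010100000100000001010000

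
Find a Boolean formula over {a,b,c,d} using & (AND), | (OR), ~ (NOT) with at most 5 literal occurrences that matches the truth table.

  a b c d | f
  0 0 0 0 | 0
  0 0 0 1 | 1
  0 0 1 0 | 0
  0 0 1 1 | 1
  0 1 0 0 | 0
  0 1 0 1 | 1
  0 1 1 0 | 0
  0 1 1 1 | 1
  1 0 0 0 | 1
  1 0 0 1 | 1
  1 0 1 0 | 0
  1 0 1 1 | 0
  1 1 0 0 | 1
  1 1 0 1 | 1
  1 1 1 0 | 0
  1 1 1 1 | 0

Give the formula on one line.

  ~a = 1111111100000000
  (d & ~a) = 0101010100000000
  ~c = 1100110011001100
  (~c & a) = 0000000011001100
  ((d & ~a) | (~c & a)) = 0101010111001100

((d & ~a) | (~c & a))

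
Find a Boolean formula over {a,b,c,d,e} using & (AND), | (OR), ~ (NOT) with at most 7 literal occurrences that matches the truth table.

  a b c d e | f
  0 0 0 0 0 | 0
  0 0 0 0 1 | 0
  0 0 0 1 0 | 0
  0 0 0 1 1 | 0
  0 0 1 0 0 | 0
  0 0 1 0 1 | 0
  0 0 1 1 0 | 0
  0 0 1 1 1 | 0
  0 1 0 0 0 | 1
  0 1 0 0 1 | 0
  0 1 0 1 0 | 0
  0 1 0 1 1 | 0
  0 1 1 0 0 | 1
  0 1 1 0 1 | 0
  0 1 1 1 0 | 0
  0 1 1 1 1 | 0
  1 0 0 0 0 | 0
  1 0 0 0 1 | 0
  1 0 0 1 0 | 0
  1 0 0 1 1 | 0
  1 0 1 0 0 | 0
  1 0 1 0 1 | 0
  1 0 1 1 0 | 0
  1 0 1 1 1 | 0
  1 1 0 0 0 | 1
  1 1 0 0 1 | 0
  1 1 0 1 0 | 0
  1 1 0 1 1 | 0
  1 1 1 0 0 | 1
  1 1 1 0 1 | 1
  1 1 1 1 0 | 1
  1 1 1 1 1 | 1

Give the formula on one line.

(((~d & ~e) | (c & a)) & b)

  ~d = 11001100110011001100110011001100
  ~e = 10101010101010101010101010101010
  (~d & ~e) = 10001000100010001000100010001000
  (c & a) = 00000000000000000000111100001111
  ((~d & ~e) | (c & a)) = 10001000100010001000111110001111
  (((~d & ~e) | (c & a)) & b) = 00000000100010000000000010001111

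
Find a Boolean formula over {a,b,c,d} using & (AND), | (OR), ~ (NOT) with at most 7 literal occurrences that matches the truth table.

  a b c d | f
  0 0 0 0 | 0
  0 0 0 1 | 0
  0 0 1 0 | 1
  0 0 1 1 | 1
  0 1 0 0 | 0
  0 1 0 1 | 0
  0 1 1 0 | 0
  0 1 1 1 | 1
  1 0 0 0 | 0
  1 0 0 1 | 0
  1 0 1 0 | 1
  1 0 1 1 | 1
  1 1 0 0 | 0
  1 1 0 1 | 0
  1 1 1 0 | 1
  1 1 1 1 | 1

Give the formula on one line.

  ~b = 1111000011110000
  (d | ~b) = 1111010111110101
  ((d | ~b) | a) = 1111010111111111
  (((d | ~b) | a) & c) = 0011000100110011

(((d | ~b) | a) & c)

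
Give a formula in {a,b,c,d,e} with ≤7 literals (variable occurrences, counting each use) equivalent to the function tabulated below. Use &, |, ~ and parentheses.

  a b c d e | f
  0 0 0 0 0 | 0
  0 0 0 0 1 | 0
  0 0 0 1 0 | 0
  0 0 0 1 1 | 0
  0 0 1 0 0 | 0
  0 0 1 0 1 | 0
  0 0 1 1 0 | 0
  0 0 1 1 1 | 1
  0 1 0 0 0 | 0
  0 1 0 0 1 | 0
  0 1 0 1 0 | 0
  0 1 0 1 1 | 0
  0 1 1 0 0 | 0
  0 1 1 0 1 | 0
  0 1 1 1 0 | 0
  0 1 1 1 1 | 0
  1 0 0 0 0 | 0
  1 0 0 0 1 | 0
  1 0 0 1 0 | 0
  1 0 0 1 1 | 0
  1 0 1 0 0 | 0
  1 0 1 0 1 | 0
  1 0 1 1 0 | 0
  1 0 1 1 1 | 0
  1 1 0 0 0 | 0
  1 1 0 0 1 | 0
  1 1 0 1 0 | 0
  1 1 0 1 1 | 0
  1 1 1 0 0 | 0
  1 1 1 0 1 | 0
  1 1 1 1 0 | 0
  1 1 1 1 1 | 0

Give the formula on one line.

(((d & ~a) & e) & (((c & ~b) & ~a) | ~e))

  ~a = 11111111111111110000000000000000
  (d & ~a) = 00110011001100110000000000000000
  ((d & ~a) & e) = 00010001000100010000000000000000
  ~b = 11111111000000001111111100000000
  (c & ~b) = 00001111000000000000111100000000
  ((c & ~b) & ~a) = 00001111000000000000000000000000
  ~e = 10101010101010101010101010101010
  (((c & ~b) & ~a) | ~e) = 10101111101010101010101010101010
  (((d & ~a) & e) & (((c & ~b) & ~a) | ~e)) = 00000001000000000000000000000000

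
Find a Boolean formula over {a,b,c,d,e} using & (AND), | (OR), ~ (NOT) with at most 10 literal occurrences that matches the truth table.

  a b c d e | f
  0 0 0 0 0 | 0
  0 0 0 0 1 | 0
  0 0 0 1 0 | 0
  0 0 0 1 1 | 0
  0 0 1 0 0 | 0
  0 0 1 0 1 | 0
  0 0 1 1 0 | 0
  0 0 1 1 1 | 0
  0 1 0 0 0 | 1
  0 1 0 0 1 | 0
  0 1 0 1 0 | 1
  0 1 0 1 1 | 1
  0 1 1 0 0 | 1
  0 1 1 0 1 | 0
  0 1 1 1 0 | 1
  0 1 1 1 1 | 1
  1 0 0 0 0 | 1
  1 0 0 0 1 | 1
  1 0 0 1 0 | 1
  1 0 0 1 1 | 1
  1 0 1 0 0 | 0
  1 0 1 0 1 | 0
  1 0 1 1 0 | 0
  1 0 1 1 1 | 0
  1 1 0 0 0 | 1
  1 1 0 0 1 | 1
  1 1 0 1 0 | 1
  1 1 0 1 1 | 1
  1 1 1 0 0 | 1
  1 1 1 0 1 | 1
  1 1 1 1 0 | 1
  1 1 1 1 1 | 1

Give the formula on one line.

((a | ((d | ~e) & b)) & ((c & b) | ~c))

  ~e = 10101010101010101010101010101010
  (d | ~e) = 10111011101110111011101110111011
  ((d | ~e) & b) = 00000000101110110000000010111011
  (a | ((d | ~e) & b)) = 00000000101110111111111111111111
  (c & b) = 00000000000011110000000000001111
  ~c = 11110000111100001111000011110000
  ((c & b) | ~c) = 11110000111111111111000011111111
  ((a | ((d | ~e) & b)) & ((c & b) | ~c)) = 00000000101110111111000011111111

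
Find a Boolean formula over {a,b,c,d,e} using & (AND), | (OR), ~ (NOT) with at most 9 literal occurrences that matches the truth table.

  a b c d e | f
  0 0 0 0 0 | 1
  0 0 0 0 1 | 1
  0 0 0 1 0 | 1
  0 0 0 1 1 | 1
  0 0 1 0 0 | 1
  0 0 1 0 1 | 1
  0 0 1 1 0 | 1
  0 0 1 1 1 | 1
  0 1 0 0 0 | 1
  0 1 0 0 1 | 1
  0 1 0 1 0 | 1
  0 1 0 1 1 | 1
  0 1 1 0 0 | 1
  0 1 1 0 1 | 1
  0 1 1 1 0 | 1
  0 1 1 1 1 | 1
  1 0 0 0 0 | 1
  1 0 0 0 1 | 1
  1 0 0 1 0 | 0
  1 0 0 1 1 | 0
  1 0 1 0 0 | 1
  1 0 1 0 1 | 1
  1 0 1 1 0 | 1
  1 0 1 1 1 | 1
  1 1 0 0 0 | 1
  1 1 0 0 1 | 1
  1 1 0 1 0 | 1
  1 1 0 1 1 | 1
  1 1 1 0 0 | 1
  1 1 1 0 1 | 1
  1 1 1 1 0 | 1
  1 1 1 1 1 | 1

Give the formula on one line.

  ~c = 11110000111100001111000011110000
  ~d = 11001100110011001100110011001100
  (~c & ~d) = 11000000110000001100000011000000
  (c & e) = 00000101000001010000010100000101
  ((c & e) | b) = 00000101111111110000010111111111
  ((~c & ~d) | ((c & e) | b)) = 11000101111111111100010111111111
  ~b = 11111111000000001111111100000000
  ~a = 11111111111111110000000000000000
  (~b & ~a) = 11111111000000000000000000000000
  (((~c & ~d) | ((c & e) | b)) | (~b & ~a)) = 11111111111111111100010111111111
  (c | (((~c & ~d) | ((c & e) | b)) | (~b & ~a))) = 11111111111111111100111111111111

(c | (((~c & ~d) | ((c & e) | b)) | (~b & ~a)))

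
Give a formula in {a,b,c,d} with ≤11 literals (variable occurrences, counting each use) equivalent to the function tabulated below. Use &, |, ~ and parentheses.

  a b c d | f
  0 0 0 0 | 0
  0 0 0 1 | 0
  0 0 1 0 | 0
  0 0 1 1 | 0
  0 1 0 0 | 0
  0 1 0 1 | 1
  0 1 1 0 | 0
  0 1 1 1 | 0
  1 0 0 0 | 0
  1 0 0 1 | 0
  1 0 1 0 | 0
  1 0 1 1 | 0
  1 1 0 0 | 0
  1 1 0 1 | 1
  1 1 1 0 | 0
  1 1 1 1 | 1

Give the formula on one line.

(d & (((a | (~d | ~c)) & ((~a | ~d) | (b | c))) & b))

  ~d = 1010101010101010
  ~c = 1100110011001100
  (~d | ~c) = 1110111011101110
  (a | (~d | ~c)) = 1110111011111111
  ~a = 1111111100000000
  (~a | ~d) = 1111111110101010
  (b | c) = 0011111100111111
  ((~a | ~d) | (b | c)) = 1111111110111111
  ((a | (~d | ~c)) & ((~a | ~d) | (b | c))) = 1110111010111111
  (((a | (~d | ~c)) & ((~a | ~d) | (b | c))) & b) = 0000111000001111
  (d & (((a | (~d | ~c)) & ((~a | ~d) | (b | c))) & b)) = 0000010000000101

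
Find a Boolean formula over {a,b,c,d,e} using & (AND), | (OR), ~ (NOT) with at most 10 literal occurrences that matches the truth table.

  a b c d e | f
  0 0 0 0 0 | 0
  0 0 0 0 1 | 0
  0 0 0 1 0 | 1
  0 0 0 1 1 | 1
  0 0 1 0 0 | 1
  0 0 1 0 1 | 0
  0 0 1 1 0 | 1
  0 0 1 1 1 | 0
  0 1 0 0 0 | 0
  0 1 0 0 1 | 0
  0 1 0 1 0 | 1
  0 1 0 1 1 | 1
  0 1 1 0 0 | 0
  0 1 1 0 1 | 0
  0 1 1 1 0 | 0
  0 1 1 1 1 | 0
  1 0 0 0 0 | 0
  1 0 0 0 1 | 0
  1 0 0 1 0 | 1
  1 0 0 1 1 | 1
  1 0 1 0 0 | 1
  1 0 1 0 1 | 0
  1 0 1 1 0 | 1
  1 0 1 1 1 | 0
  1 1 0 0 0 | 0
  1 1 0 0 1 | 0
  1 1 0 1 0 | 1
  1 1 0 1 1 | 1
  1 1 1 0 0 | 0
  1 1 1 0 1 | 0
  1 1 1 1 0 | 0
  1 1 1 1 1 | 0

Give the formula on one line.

  ~c = 11110000111100001111000011110000
  ~b = 11111111000000001111111100000000
  ~e = 10101010101010101010101010101010
  (~b & ~e) = 10101010000000001010101000000000
  (~c | (~b & ~e)) = 11111010111100001111101011110000
  (e & c) = 00000101000001010000010100000101
  ((e & c) | d) = 00110111001101110011011100110111
  (((e & c) | d) | c) = 00111111001111110011111100111111
  ((~c | (~b & ~e)) & (((e & c) | d) | c)) = 00111010001100000011101000110000

((~c | (~b & ~e)) & (((e & c) | d) | c))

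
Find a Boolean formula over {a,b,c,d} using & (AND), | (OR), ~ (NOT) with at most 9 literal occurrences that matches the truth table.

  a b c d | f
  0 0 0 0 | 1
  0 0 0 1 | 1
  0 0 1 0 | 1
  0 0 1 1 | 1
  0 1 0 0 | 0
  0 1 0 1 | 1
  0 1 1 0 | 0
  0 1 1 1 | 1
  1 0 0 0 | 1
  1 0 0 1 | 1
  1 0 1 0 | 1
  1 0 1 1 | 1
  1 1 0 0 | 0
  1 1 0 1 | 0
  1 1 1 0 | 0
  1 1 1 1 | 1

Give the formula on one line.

  ~a = 1111111100000000
  (~a & d) = 0101010100000000
  ((~a & d) & b) = 0000010100000000
  ~b = 1111000011110000
  (((~a & d) & b) | ~b) = 1111010111110000
  (c & b) = 0000001100000011
  (a & d) = 0000000001010101
  ((c & b) & (a & d)) = 0000000000000001
  ((((~a & d) & b) | ~b) | ((c & b) & (a & d))) = 1111010111110001

((((~a & d) & b) | ~b) | ((c & b) & (a & d)))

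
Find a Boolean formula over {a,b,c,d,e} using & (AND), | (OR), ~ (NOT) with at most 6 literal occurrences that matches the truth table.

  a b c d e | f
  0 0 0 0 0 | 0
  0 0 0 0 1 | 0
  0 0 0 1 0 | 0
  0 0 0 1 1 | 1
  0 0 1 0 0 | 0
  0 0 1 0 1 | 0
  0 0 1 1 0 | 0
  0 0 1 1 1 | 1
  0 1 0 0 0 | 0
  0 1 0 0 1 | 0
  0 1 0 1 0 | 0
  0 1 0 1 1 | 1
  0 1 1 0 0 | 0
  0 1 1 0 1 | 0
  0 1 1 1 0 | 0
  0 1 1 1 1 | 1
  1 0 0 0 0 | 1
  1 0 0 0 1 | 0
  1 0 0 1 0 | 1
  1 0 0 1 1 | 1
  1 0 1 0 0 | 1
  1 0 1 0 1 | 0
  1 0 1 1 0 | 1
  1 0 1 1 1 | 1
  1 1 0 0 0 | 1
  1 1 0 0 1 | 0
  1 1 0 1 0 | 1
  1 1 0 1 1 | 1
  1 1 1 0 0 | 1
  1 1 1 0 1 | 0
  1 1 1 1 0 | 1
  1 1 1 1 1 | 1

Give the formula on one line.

  ~e = 10101010101010101010101010101010
  (~e | d) = 10111011101110111011101110111011
  (a | e) = 01010101010101011111111111111111
  ((~e | d) & (a | e)) = 00010001000100011011101110111011

((~e | d) & (a | e))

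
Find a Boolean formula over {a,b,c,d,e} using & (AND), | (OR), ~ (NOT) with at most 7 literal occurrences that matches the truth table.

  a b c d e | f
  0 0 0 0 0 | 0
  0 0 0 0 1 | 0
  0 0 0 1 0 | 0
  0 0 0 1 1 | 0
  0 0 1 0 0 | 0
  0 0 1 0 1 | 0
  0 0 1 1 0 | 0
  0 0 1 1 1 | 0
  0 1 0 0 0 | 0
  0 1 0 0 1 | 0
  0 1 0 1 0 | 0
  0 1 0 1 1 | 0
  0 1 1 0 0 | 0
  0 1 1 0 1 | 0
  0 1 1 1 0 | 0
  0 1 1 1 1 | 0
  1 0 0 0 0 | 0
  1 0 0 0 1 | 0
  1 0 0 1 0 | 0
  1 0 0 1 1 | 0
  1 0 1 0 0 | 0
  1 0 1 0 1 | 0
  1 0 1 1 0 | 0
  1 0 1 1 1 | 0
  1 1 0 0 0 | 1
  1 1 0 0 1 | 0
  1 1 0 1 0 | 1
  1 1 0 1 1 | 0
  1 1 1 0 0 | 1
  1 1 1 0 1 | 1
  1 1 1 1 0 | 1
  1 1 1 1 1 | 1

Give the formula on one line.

  (a & b) = 00000000000000000000000011111111
  ~e = 10101010101010101010101010101010
  ~c = 11110000111100001111000011110000
  (b & ~c) = 00000000111100000000000011110000
  (~e & (b & ~c)) = 00000000101000000000000010100000
  (c | (~e & (b & ~c))) = 00001111101011110000111110101111
  ((a & b) & (c | (~e & (b & ~c)))) = 00000000000000000000000010101111

((a & b) & (c | (~e & (b & ~c))))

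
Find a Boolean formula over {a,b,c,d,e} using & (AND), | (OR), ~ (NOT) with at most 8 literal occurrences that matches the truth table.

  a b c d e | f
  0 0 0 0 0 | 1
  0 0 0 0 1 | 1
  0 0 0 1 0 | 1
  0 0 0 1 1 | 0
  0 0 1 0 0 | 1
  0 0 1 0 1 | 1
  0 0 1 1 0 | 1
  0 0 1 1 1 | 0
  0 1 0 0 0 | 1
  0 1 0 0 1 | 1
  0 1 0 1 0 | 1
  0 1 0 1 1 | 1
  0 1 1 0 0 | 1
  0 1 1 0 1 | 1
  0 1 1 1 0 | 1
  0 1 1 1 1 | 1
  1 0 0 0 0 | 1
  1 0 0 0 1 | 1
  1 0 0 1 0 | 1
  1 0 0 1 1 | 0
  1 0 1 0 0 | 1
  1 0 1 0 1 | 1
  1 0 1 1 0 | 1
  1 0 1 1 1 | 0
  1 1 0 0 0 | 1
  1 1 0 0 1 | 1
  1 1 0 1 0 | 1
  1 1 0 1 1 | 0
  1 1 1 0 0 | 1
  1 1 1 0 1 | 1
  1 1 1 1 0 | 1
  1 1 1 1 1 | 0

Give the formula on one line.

  ~d = 11001100110011001100110011001100
  ~a = 11111111111111110000000000000000
  (~a & b) = 00000000111111110000000000000000
  (~d | (~a & b)) = 11001100111111111100110011001100
  ~e = 10101010101010101010101010101010
  (~e & d) = 00100010001000100010001000100010
  ((~d | (~a & b)) | (~e & d)) = 11101110111111111110111011101110

((~d | (~a & b)) | (~e & d))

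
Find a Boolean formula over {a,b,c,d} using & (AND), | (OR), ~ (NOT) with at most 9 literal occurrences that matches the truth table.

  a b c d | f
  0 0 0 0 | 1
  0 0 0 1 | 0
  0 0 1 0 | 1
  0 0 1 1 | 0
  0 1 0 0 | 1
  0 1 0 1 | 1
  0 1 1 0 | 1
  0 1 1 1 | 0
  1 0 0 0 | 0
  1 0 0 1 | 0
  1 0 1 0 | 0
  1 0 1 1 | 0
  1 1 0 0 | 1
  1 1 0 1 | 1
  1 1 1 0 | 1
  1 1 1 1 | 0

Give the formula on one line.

(((b | ~a) & ~d) | (~c & (d & (c | b))))

  ~a = 1111111100000000
  (b | ~a) = 1111111100001111
  ~d = 1010101010101010
  ((b | ~a) & ~d) = 1010101000001010
  ~c = 1100110011001100
  (c | b) = 0011111100111111
  (d & (c | b)) = 0001010100010101
  (~c & (d & (c | b))) = 0000010000000100
  (((b | ~a) & ~d) | (~c & (d & (c | b)))) = 1010111000001110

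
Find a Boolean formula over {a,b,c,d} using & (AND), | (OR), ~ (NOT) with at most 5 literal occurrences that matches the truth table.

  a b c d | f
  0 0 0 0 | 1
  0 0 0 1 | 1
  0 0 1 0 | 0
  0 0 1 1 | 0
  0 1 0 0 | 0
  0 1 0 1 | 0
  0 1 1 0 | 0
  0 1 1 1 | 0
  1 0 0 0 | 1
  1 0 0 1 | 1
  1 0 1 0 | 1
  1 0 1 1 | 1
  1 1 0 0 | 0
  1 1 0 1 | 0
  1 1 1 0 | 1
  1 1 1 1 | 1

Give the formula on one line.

(((c | ~a) & a) | (~c & ~b))

  ~a = 1111111100000000
  (c | ~a) = 1111111100110011
  ((c | ~a) & a) = 0000000000110011
  ~c = 1100110011001100
  ~b = 1111000011110000
  (~c & ~b) = 1100000011000000
  (((c | ~a) & a) | (~c & ~b)) = 1100000011110011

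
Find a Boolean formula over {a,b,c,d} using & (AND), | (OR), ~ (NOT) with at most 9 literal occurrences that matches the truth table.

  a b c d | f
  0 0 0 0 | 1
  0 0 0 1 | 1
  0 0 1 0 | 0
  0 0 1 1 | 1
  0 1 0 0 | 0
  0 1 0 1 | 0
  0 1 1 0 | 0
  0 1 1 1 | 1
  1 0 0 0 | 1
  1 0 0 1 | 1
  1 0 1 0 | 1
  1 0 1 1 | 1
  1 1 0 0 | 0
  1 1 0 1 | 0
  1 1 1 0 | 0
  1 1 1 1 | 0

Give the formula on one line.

((c & (d & ~a)) | (~b & (~c | a)))

  ~a = 1111111100000000
  (d & ~a) = 0101010100000000
  (c & (d & ~a)) = 0001000100000000
  ~b = 1111000011110000
  ~c = 1100110011001100
  (~c | a) = 1100110011111111
  (~b & (~c | a)) = 1100000011110000
  ((c & (d & ~a)) | (~b & (~c | a))) = 1101000111110000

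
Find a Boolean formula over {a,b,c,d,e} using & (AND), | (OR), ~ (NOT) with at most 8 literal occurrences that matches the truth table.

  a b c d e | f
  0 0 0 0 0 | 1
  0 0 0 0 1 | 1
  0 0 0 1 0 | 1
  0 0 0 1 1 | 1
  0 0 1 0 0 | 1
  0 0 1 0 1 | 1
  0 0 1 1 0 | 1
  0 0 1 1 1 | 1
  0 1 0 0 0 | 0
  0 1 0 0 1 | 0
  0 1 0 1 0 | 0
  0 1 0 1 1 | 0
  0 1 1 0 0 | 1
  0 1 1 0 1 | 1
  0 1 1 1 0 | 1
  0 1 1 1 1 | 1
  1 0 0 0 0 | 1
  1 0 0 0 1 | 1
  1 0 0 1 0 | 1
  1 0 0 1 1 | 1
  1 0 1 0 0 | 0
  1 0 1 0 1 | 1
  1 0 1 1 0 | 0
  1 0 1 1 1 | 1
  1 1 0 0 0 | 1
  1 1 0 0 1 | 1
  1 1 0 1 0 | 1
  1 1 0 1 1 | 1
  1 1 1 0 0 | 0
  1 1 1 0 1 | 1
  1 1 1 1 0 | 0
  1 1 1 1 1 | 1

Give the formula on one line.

(((~b | (a | c)) & (~c | e)) | (~a & c))

  ~b = 11111111000000001111111100000000
  (a | c) = 00001111000011111111111111111111
  (~b | (a | c)) = 11111111000011111111111111111111
  ~c = 11110000111100001111000011110000
  (~c | e) = 11110101111101011111010111110101
  ((~b | (a | c)) & (~c | e)) = 11110101000001011111010111110101
  ~a = 11111111111111110000000000000000
  (~a & c) = 00001111000011110000000000000000
  (((~b | (a | c)) & (~c | e)) | (~a & c)) = 11111111000011111111010111110101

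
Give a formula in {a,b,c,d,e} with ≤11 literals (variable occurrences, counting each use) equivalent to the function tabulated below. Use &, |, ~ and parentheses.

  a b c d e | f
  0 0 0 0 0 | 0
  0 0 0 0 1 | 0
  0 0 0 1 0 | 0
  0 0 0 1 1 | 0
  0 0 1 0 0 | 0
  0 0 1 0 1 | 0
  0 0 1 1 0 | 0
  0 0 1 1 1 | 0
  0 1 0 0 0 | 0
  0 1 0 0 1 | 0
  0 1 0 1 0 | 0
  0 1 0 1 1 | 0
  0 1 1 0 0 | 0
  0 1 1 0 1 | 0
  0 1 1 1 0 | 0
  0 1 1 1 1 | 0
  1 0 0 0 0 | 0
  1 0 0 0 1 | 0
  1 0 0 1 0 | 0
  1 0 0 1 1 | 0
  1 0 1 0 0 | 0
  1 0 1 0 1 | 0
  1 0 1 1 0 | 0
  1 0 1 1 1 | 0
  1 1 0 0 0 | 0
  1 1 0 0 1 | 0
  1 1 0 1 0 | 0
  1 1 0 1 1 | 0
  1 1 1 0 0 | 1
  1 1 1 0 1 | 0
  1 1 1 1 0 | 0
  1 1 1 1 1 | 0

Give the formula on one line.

  (b & a) = 00000000000000000000000011111111
  (e | (b & a)) = 01010101010101010101010111111111
  (b & c) = 00000000000011110000000000001111
  ~b = 11111111000000001111111100000000
  ((b & c) | ~b) = 11111111000011111111111100001111
  ~e = 10101010101010101010101010101010
  (((b & c) | ~b) & ~e) = 10101010000010101010101000001010
  ~d = 11001100110011001100110011001100
  ((((b & c) | ~b) & ~e) & ~d) = 10001000000010001000100000001000
  ((e | (b & a)) & ((((b & c) | ~b) & ~e) & ~d)) = 00000000000000000000000000001000

((e | (b & a)) & ((((b & c) | ~b) & ~e) & ~d))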